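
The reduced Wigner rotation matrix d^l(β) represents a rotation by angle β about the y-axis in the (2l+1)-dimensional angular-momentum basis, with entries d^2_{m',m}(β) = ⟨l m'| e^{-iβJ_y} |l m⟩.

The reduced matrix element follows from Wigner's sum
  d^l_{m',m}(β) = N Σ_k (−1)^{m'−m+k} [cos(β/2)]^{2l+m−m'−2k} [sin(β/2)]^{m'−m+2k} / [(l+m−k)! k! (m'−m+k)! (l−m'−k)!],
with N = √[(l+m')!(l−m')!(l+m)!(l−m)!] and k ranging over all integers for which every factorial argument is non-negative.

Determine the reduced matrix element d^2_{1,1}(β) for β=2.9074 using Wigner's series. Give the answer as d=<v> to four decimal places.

d^2_{1,1}(β=2.9074) via Wigner's sum:
With c≡cos(β/2)=0.116829 and s≡sin(β/2)=0.993152, N=[6·1·6·1]^{1/2}=6.000000
k∈{0,1} keeps every argument non-negative
  k=0: (−1)^0·6.0000/(6)·0.1168^4·0.9932^0 = +0.000186
  k=1: (−1)^1·6.0000/(2)·0.1168^2·0.9932^2 = -0.040388
d^2_{1,1}(2.9074) = +0.000186 -0.040388 = -0.040202

d=-0.0402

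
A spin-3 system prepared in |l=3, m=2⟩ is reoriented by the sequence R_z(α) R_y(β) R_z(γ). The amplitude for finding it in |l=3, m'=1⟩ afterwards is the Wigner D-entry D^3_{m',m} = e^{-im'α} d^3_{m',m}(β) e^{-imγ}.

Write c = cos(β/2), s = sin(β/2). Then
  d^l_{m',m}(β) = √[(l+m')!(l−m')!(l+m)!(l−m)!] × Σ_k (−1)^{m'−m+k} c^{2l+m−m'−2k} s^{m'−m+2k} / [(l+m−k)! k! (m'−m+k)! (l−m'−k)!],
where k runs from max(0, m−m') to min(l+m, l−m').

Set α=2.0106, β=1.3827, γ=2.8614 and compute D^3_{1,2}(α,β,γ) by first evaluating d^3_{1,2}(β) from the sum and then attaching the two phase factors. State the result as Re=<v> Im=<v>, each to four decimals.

First d^3_{1,2}(β=1.3827), then the phase factors e^{-i(1)α} and e^{-i(2)γ}:
c=cos(1.3827/2)=0.770386, s=sin(1.3827/2)=0.637578; N=√[24·2·120·1]=75.894664
k: max(0,(2)−(1))=1 … min(3+(2),3−(1))=2
  k=1: (−1)^0·75.8947/(24)·0.7704^5·0.6376^1 = +0.547110
  k=2: (−1)^1·75.8947/(12)·0.7704^3·0.6376^3 = -0.749471
d^3_{1,2}(1.3827) = +0.547110 -0.749471 = -0.202360
Attach z-rotation phases: D = e^{-i(1)(2.0106)}·(-0.202360)·e^{-i(2)(2.8614)} = -0.024342+0.200891i

Re=-0.0243 Im=0.2009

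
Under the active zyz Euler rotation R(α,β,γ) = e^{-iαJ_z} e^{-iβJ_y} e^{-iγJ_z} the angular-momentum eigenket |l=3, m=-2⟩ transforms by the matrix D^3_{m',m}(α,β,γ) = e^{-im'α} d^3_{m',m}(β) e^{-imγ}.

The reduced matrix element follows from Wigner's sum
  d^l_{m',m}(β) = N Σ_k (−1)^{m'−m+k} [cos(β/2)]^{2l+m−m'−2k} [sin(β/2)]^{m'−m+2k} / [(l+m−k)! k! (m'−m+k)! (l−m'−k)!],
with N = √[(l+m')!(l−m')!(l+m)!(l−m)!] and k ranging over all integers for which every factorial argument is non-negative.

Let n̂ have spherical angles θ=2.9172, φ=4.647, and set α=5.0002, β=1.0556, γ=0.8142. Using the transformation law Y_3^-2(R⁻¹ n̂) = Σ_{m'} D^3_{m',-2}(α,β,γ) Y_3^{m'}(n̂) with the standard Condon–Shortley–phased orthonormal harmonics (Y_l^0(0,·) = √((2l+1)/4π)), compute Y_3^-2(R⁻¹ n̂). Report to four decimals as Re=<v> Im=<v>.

Re=0.0604 Im=-0.2714

Need the full column D^3_{m',-2} for m'=−3..3 at α=5.0002, β=1.0556, γ=0.8142.
cos(β/2)=0.863917, sin(β/2)=0.503634
d^3_{-3,-2}: single k=1 term ⇒ +0.593678;  D = -0.359172-0.472704i
d^3_{-2,-2}: k∈[0..1] ⇒ +0.415750 -0.706461 = -0.290711;  D = -0.172028+0.234349i
d^3_{-1,-2}: k∈[0..1] ⇒ -0.766435 +0.520944 = -0.245491;  D = -0.230991-0.083120i
d^3_{0,-2}: k∈[0..1] ⇒ +0.773890 -0.263005 = +0.510884;  D = -0.029413+0.510037i
d^3_{1,-2}: k∈[0..1] ⇒ -0.520944 +0.088521 = -0.432423;  D = +0.421015-0.098670i
d^3_{2,-2}: k∈[0..1] ⇒ +0.240090 -0.016319 = +0.223771;  D = -0.110802-0.194413i
d^3_{3,-2}: single k=0 term ⇒ -0.068568;  D = -0.047484+0.049465i
Y_3^{m'}(θ=2.9172,φ=4.647) and Σ D·Y over m':
  (-0.3592-0.4727i)·(+0.0009-0.0045i)  (-0.1720+0.2343i)·(+0.0489+0.0064i)  (-0.2310-0.0831i)·(-0.0176+0.2693i)  (-0.0294+0.5100i)·(-0.6376+0.0000i)  (+0.4210-0.0987i)·(+0.0176+0.2693i)  (-0.1108-0.1944i)·(+0.0489-0.0064i)  (-0.0475+0.0495i)·(-0.0009-0.0045i)
Y_3^-2(R⁻¹ n̂) = +0.060420-0.271367i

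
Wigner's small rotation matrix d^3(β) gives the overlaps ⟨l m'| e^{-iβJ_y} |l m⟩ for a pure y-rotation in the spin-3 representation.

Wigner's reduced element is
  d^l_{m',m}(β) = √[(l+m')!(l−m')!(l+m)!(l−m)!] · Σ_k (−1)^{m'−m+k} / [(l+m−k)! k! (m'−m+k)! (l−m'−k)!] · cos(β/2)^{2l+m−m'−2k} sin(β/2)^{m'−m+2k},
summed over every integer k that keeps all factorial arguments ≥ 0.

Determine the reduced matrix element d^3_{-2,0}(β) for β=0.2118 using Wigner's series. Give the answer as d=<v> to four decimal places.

d=0.0592

d^3_{-2,0}(β=0.2118) via Wigner's sum:
Half-angle: c=0.994398, s=0.105702. N=√(1·120·6·6)=65.726707
k: max(0,(0)−(-2))=2 … min(3+(0),3−(-2))=3
  k=2: (−1)^0·65.7267/(12)·0.9944^4·0.1057^2 = +0.059837
  k=3: (−1)^1·65.7267/(12)·0.9944^2·0.1057^4 = -0.000676
d^3_{-2,0}(0.2118) = +0.059837 -0.000676 = +0.059161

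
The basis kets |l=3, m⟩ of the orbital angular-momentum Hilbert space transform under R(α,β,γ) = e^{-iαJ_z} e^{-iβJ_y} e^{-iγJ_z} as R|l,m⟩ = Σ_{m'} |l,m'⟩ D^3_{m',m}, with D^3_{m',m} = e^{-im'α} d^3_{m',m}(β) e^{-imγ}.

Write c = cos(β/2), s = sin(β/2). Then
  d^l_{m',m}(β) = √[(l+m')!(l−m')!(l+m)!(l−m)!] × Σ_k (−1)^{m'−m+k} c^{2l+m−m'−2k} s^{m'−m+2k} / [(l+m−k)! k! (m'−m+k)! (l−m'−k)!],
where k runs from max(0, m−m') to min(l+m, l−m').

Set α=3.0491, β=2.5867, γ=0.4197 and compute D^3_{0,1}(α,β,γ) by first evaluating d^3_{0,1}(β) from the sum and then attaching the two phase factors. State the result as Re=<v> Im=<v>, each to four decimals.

First d^3_{0,1}(β=2.5867), then the phase factors e^{-i(0)α} and e^{-i(1)γ}:
c=cos(2.5867/2)=0.273901, s=sin(2.5867/2)=0.961758; N=√[6·6·24·2]=41.569219
k∈{1,2,3} keeps every argument non-negative
  k=1: (−1)^0·41.5692/(12)·0.2739^5·0.9618^1 = +0.005136
  k=2: (−1)^1·41.5692/(4)·0.2739^3·0.9618^3 = -0.189971
  k=3: (−1)^2·41.5692/(12)·0.2739^1·0.9618^5 = +0.780751
d^3_{0,1}(2.5867) = +0.005136 -0.189971 +0.780751 = +0.595916
Attach z-rotation phases: D = e^{-i(0)(3.0491)}·(+0.595916)·e^{-i(1)(0.4197)} = +0.544197-0.242828i

Re=0.5442 Im=-0.2428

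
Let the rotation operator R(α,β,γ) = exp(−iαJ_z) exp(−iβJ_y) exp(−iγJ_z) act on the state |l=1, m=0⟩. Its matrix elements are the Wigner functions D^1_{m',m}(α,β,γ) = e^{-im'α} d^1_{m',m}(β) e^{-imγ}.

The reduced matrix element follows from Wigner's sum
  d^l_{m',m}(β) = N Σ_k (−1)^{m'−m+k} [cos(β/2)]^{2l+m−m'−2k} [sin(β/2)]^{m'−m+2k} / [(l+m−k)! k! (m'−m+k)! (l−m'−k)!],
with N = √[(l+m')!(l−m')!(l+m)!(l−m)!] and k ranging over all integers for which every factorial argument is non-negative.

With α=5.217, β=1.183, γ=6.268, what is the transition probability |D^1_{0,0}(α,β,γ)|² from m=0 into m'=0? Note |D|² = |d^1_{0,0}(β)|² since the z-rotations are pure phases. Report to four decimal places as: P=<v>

P=0.1430

Split into d^1_{0,0}(β=1.183) × two z-phases.
With c≡cos(β/2)=0.830105 and s≡sin(β/2)=0.557607, N=[1·1·1·1]^{1/2}=1.000000
k∈{0,1} keeps every argument non-negative
  k=0: (−1)^0·1.0000/(1)·0.8301^2·0.5576^0 = +0.689075
  k=1: (−1)^1·1.0000/(1)·0.8301^0·0.5576^2 = -0.310925
d^1_{0,0}(1.183) = +0.689075 -0.310925 = +0.378149
|D^1_{0,0}|² = |d^1_{0,0}(β)|² = (+0.378149)² = 0.142997 (the z-rotation phases have unit modulus)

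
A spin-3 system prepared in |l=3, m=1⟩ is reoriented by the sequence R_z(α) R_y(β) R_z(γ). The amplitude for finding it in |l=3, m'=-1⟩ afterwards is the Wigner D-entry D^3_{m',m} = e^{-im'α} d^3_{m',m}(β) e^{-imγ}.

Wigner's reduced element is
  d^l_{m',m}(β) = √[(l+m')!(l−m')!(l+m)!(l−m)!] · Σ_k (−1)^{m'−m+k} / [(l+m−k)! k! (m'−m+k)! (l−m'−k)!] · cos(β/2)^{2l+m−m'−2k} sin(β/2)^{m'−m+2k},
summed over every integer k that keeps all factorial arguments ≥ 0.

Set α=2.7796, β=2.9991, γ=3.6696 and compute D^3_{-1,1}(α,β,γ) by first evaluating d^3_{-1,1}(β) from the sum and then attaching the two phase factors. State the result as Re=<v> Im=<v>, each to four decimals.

Re=0.5947 Im=-0.7343

First d^3_{-1,1}(β=2.9991), then the phase factors e^{-i(-1)α} and e^{-i(1)γ}:
Half-angle: c=0.071186, s=0.997463. N=√(2·24·24·2)=48.000000
k∈{2,3,4} keeps every argument non-negative
  k=2: (−1)^0·48.0000/(8)·0.0712^4·0.9975^2 = +0.000153
  k=3: (−1)^1·48.0000/(6)·0.0712^2·0.9975^4 = -0.040130
  k=4: (−1)^2·48.0000/(48)·0.0712^0·0.9975^6 = +0.984875
d^3_{-1,1}(2.9991) = +0.000153 -0.040130 +0.984875 = +0.944898
Phases: e^{-i·(-1)·2.7796}=-0.935193+0.354138i, e^{-i·(1)·3.6696}=-0.863813+0.503813i ⇒ D=+0.594730-0.734254i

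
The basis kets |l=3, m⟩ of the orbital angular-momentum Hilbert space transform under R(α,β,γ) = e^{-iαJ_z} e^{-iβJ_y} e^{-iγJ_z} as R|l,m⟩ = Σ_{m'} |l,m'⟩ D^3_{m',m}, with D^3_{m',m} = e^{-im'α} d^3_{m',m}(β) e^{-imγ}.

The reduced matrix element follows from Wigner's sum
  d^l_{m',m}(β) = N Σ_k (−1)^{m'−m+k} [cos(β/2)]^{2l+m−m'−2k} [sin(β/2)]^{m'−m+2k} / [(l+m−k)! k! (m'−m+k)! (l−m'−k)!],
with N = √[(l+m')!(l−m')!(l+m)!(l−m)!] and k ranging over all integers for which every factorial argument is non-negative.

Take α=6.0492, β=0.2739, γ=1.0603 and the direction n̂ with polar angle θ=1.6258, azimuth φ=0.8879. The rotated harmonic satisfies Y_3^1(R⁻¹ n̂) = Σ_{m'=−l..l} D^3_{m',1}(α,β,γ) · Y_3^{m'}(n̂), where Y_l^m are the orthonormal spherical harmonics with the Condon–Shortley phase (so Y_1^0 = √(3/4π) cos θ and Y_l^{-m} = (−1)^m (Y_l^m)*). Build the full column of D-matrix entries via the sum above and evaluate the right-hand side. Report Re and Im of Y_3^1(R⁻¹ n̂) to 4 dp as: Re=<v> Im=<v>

Need the full column D^3_{m',1} for m'=−3..3 at α=6.0492, β=0.2739, γ=1.0603.
cos(β/2)=0.990637, sin(β/2)=0.136522
d^3_{-3,1}: single k=4 term ⇒ +0.001320;  D = -0.000251-0.001296i
d^3_{-2,1}: k∈[3..4] ⇒ +0.015645 -0.000149 = +0.015497;  D = +0.000659-0.015483i
d^3_{-1,1}: k∈[2..4] ⇒ +0.107700 -0.002727 +0.000006 = +0.104979;  D = +0.028659-0.100992i
d^3_{0,1}: k∈[1..3] ⇒ +0.451198 -0.025708 +0.000163 = +0.425653;  D = +0.207978-0.371383i
d^3_{1,1}: k∈[0..2] ⇒ +0.945121 -0.143600 +0.002045 = +0.803566;  D = +0.544489-0.590974i
d^3_{2,1}: k∈[0..1] ⇒ -0.411885 +0.015645 = -0.396240;  D = -0.328738+0.221219i
d^3_{3,1}: single k=0 term ⇒ +0.069520;  D = +0.065104-0.024382i
Y_3^{m'}(θ=1.6258,φ=0.8879) and Σ D·Y over m':
  (-0.0003-0.0013i)·(-0.3688-0.1910i)  (+0.0007-0.0155i)·(+0.0114+0.0548i)  (+0.0287-0.1010i)·(-0.2006+0.2465i)  (+0.2080-0.3714i)·(+0.0612+0.0000i)  (+0.5445-0.5910i)·(+0.2006+0.2465i)  (-0.3287+0.2212i)·(+0.0114-0.0548i)  (+0.0651-0.0244i)·(+0.3688-0.1910i)
Y_3^1(R⁻¹ n̂) = +0.315227+0.019804i

Re=0.3152 Im=0.0198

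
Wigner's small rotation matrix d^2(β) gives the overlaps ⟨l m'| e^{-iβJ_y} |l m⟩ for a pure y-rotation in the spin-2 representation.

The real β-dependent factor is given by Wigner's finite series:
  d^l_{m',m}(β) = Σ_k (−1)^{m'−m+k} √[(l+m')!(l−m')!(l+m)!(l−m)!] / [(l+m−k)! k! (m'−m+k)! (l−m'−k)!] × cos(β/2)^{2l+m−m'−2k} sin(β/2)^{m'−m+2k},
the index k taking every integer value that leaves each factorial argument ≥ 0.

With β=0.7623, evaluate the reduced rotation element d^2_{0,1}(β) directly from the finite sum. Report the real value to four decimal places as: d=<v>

d^2_{0,1}(β=0.7623) via Wigner's sum:
c=cos(0.7623/2)=0.928237, s=sin(0.7623/2)=0.371988; N=√[2·2·6·1]=4.898979
Admissible k: 1..2 (factorial args all ≥0)
  k=1: (−1)^0·4.8990/(2)·0.9282^3·0.3720^1 = +0.728756
  k=2: (−1)^1·4.8990/(2)·0.9282^1·0.3720^3 = -0.117037
d^2_{0,1}(0.7623) = +0.728756 -0.117037 = +0.611719

d=0.6117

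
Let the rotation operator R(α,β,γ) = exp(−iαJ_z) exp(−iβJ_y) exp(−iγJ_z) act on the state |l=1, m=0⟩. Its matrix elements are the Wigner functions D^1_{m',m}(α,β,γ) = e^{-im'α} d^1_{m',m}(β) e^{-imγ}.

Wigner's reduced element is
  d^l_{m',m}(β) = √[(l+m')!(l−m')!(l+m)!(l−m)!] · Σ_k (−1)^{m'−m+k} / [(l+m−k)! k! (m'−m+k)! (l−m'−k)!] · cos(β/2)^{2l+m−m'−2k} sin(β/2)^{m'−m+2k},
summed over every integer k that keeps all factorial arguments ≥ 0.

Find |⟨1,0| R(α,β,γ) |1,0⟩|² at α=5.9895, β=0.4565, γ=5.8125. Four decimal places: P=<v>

First d^1_{0,0}(β=0.4565), then the phase factors e^{-i(0)α} and e^{-i(0)γ}:
c=cos(0.4565/2)=0.974064, s=sin(0.4565/2)=0.226273; N=√[1·1·1·1]=1.000000
The bounds max(0,m−m')=0 and min(l+m,l−m')=1 give 2 terms
  k=0: (−1)^0·1.0000/(1)·0.9741^2·0.2263^0 = +0.948800
  k=1: (−1)^1·1.0000/(1)·0.9741^0·0.2263^2 = -0.051200
d^1_{0,0}(0.4565) = +0.948800 -0.051200 = +0.897601
|D^1_{0,0}|² = |d^1_{0,0}(β)|² = (+0.897601)² = 0.805687 (the z-rotation phases have unit modulus)

P=0.8057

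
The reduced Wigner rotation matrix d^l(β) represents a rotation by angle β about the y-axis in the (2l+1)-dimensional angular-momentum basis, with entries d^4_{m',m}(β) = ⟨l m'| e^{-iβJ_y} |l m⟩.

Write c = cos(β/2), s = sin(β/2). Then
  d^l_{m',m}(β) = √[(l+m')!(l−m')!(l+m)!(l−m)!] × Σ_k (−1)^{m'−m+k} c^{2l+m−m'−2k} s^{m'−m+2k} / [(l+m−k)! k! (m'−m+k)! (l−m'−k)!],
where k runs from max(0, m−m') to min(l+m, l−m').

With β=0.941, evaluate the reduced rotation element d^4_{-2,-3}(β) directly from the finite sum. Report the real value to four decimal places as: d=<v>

d=-0.1698

d^4_{-2,-3}(β=0.941) via Wigner's sum:
With c≡cos(β/2)=0.891342 and s≡sin(β/2)=0.453332, N=[2·720·1·5040]^{1/2}=2693.993318
Admissible k: 0..1 (factorial args all ≥0)
  k=0: (−1)^1·2693.9933/(720)·0.8913^7·0.4533^1 = -0.758211
  k=1: (−1)^2·2693.9933/(240)·0.8913^5·0.4533^3 = +0.588377
d^4_{-2,-3}(0.941) = -0.758211 +0.588377 = -0.169834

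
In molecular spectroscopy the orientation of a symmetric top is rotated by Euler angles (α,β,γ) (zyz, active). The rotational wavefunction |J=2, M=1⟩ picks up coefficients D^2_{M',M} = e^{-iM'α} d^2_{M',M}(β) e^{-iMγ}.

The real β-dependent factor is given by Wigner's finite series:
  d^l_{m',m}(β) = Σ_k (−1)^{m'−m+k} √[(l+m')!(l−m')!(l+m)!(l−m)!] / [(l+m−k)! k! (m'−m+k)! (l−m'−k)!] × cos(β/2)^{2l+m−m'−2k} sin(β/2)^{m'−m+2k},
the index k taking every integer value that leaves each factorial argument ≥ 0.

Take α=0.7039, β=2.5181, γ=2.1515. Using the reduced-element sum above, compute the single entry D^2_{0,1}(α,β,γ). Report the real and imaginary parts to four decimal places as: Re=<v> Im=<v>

Re=0.3185 Im=0.4854

D^2_{0,1}(0.7039,2.5181,2.1515) = e^{-i·0·0.7039}·d^2_{0,1}(2.5181)·e^{-i·1·2.1515}. Compute d first:
With c≡cos(β/2)=0.306721 and s≡sin(β/2)=0.951799, N=[2·2·6·1]^{1/2}=4.898979
k∈{1,2} keeps every argument non-negative
  k=1: (−1)^0·4.8990/(2)·0.3067^3·0.9518^1 = +0.067275
  k=2: (−1)^1·4.8990/(2)·0.3067^1·0.9518^3 = -0.647822
d^2_{0,1}(2.5181) = +0.067275 -0.647822 = -0.580547
D = (+1.000000+0.000000i)·(-0.580547)·(-0.548612-0.836077i) = +0.318495+0.485382i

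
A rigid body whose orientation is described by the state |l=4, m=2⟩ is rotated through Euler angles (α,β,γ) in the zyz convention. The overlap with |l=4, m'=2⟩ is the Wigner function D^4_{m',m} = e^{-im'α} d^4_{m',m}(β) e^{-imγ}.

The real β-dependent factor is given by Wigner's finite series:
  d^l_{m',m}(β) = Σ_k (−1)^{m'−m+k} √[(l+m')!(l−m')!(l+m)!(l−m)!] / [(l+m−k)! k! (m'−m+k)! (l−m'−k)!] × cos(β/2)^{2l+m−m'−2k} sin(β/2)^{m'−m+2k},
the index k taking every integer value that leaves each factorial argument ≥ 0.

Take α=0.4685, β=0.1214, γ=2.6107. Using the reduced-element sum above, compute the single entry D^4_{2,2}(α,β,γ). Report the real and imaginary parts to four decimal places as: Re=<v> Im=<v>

Re=0.9346 Im=0.1172

Split into d^4_{2,2}(β=0.1214) × two z-phases.
c=cos(0.1214/2)=0.998158, s=sin(0.1214/2)=0.060663; N=√[720·2·720·2]=1440.000000
Admissible k: 0..2 (factorial args all ≥0)
  k=0: (−1)^0·1440.0000/(1440)·0.9982^8·0.0607^0 = +0.985361
  k=1: (−1)^1·1440.0000/(120)·0.9982^6·0.0607^2 = -0.043674
  k=2: (−1)^2·1440.0000/(96)·0.9982^4·0.0607^4 = +0.000202
d^4_{2,2}(0.1214) = +0.985361 -0.043674 +0.000202 = +0.941889
Attach z-rotation phases: D = e^{-i(2)(0.4685)}·(+0.941889)·e^{-i(2)(2.6107)} = +0.934565+0.117229i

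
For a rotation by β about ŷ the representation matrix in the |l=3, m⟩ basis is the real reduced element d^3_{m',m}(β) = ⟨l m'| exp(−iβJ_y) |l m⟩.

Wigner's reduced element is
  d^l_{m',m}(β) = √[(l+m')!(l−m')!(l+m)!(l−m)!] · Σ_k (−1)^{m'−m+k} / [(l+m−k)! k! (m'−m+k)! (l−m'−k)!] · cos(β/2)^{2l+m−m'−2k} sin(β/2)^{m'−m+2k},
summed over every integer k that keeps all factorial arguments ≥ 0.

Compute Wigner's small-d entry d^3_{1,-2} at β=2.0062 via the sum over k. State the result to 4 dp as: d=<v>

d=0.1352

d^3_{1,-2}(β=2.0062) via Wigner's sum:
With c≡cos(β/2)=0.537691 and s≡sin(β/2)=0.843142, N=[24·2·1·120]^{1/2}=75.894664
k: max(0,(-2)−(1))=0 … min(3+(-2),3−(1))=1
  k=0: (−1)^3·75.8947/(12)·0.5377^3·0.8431^3 = -0.589292
  k=1: (−1)^4·75.8947/(24)·0.5377^1·0.8431^5 = +0.724496
d^3_{1,-2}(2.0062) = -0.589292 +0.724496 = +0.135204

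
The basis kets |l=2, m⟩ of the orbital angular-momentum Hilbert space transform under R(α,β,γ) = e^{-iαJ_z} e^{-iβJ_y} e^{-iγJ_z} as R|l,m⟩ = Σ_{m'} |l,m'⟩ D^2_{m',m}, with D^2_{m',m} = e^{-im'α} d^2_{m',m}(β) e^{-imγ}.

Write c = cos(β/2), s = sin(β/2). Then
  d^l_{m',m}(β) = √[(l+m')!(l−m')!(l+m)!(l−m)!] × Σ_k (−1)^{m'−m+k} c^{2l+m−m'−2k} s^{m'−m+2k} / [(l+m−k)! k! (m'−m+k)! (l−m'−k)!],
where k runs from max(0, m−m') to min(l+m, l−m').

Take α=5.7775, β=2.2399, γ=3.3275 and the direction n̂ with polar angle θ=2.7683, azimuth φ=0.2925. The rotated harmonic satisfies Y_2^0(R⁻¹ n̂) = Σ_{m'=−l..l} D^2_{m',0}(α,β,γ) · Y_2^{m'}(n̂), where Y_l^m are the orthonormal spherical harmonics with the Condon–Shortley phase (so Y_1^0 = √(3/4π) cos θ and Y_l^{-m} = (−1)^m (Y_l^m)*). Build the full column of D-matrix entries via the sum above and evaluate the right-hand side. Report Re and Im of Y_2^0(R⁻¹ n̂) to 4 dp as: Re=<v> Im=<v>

Re=0.2562 Im=0.0000

Need the full column D^2_{m',0} for m'=−2..2 at α=5.7775, β=2.2399, γ=3.3275.
cos(β/2)=0.435727, sin(β/2)=0.900079
d^2_{-2,0}: single k=2 term ⇒ +0.376761;  D = +0.199947-0.319328i
d^2_{-1,0}: k∈[1..2] ⇒ +0.182390 -0.778273 = -0.595883;  D = -0.521304+0.288650i
d^2_{0,0}: k∈[0..2] ⇒ +0.036046 -0.615249 +0.656329 = +0.077127;  D = +0.077127+0.000000i
d^2_{1,0}: k∈[0..1] ⇒ -0.182390 +0.778273 = +0.595883;  D = +0.521304+0.288650i
d^2_{2,0}: single k=0 term ⇒ +0.376761;  D = +0.199947+0.319328i
Y_2^{m'}(θ=2.7683,φ=0.2925) and Σ D·Y over m':
  (+0.1999-0.3193i)·(+0.0428-0.0284i)  (-0.5213+0.2886i)·(-0.2512+0.0756i)  (+0.0771+0.0000i)·(+0.5049+0.0000i)  (+0.5213+0.2886i)·(+0.2512+0.0756i)  (+0.1999+0.3193i)·(+0.0428+0.0284i)
Y_2^0(R⁻¹ n̂) = +0.256180+0.000000i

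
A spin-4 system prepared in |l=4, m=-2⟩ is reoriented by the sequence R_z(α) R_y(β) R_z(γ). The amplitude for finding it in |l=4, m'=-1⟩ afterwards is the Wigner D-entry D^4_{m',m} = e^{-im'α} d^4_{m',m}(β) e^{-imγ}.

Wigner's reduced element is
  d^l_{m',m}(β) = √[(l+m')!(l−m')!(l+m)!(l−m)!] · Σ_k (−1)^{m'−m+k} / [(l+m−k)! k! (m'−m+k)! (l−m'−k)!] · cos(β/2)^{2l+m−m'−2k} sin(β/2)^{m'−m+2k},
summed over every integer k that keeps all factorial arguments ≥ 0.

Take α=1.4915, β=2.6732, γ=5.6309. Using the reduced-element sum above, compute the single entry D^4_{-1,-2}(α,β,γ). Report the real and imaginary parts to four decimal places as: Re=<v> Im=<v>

Re=-0.1384 Im=-0.0262

D^4_{-1,-2}(1.4915,2.6732,5.6309) = e^{-i·-1·1.4915}·d^4_{-1,-2}(2.6732)·e^{-i·-2·5.6309}. Compute d first:
With c≡cos(β/2)=0.232061 and s≡sin(β/2)=0.972701, N=[6·120·2·720]^{1/2}=1018.233765
k: max(0,(-2)−(-1))=0 … min(4+(-2),4−(-1))=2
  k=0: (−1)^1·1018.2338/(240)·0.2321^7·0.9727^1 = -0.000150
  k=1: (−1)^2·1018.2338/(48)·0.2321^5·0.9727^3 = +0.013139
  k=2: (−1)^3·1018.2338/(72)·0.2321^3·0.9727^5 = -0.153894
d^4_{-1,-2}(2.6732) = -0.000150 +0.013139 -0.153894 = -0.140904
D = (+0.079213+0.996858i)·(-0.140904)·(+0.263092-0.964771i) = -0.138450-0.026186i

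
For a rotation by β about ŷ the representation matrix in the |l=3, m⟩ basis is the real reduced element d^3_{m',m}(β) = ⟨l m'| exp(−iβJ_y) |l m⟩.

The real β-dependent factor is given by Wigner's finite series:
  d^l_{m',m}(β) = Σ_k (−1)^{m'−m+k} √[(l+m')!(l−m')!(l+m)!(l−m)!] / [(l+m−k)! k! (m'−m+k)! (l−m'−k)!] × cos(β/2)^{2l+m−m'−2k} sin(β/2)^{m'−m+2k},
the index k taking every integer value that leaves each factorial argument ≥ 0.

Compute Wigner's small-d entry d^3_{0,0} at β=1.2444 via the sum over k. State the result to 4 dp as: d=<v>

d^3_{0,0}(β=1.2444) via Wigner's sum:
c=cos(1.2444/2)=0.812598, s=sin(1.2444/2)=0.582824; N=√[6·6·6·6]=36.000000
k∈{0,1,2,3} keeps every argument non-negative
  k=0: (−1)^0·36.0000/(36)·0.8126^6·0.5828^0 = +0.287909
  k=1: (−1)^1·36.0000/(4)·0.8126^4·0.5828^2 = -1.332973
  k=2: (−1)^2·36.0000/(4)·0.8126^2·0.5828^4 = +0.685717
  k=3: (−1)^3·36.0000/(36)·0.8126^0·0.5828^6 = -0.039195
d^3_{0,0}(1.2444) = +0.287909 -1.332973 +0.685717 -0.039195 = -0.398541

d=-0.3985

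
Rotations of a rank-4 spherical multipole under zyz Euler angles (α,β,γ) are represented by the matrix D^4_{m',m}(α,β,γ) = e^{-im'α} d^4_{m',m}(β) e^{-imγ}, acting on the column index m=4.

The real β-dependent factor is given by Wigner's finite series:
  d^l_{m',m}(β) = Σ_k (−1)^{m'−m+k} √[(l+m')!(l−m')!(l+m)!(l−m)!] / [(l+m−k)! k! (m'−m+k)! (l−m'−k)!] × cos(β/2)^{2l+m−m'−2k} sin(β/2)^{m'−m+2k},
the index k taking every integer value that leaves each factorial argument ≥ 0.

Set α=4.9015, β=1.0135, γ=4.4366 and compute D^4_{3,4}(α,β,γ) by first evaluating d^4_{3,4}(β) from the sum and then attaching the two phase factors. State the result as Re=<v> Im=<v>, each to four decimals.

Re=0.2737 Im=-0.4610

D^4_{3,4}(4.9015,1.0135,4.4366) = e^{-i·3·4.9015}·d^4_{3,4}(1.0135)·e^{-i·4·4.4366}. Compute d first:
Half-angle: c=0.874326, s=0.485338. N=√(5040·1·40320·1)=14255.272709
k: max(0,(4)−(3))=1 … min(4+(4),4−(3))=1
  k=1: (−1)^0·14255.2727/(5040)·0.8743^7·0.4853^1 = +0.536173
d^4_{3,4}(1.0135) = +0.536173
Attach z-rotation phases: D = e^{-i(3)(4.9015)}·(+0.536173)·e^{-i(4)(4.4366)} = +0.273742-0.461028i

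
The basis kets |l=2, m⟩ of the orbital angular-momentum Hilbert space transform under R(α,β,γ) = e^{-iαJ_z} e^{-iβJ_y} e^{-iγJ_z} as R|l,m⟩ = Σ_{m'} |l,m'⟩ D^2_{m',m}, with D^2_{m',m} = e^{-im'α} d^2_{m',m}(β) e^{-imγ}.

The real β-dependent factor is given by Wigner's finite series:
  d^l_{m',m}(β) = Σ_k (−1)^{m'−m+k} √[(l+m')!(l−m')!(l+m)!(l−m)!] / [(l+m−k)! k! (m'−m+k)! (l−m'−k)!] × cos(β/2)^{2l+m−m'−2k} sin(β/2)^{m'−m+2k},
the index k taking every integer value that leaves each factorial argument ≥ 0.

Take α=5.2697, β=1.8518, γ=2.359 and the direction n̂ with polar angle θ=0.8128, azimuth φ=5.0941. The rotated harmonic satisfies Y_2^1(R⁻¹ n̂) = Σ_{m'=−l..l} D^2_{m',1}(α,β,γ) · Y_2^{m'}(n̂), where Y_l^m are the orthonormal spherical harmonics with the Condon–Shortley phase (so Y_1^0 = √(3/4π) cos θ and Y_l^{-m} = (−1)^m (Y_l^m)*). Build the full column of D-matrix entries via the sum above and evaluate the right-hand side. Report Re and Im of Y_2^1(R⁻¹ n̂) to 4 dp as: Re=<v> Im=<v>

Need the full column D^2_{m',1} for m'=−2..2 at α=5.2697, β=1.8518, γ=2.359.
cos(β/2)=0.601116, sin(β/2)=0.799162
d^2_{-2,1}: single k=3 term ⇒ +0.613610;  D = -0.196756+0.581210i
d^2_{-1,1}: k∈[2..3] ⇒ +0.692320 -0.407887 = +0.284434;  D = -0.276885+0.065092i
d^2_{0,1}: k∈[1..2] ⇒ +0.425191 -0.751516 = -0.326325;  D = +0.231393+0.230098i
d^2_{1,1}: k∈[0..1] ⇒ +0.130567 -0.692320 = -0.561754;  D = -0.125485+0.547559i
d^2_{2,1}: single k=0 term ⇒ -0.347167;  D = -0.328206+0.113163i
Y_2^{m'}(θ=0.8128,φ=5.0941) and Σ D·Y over m':
  (-0.1968+0.5812i)·(-0.1472+0.1408i)  (-0.2769+0.0651i)·(+0.1437+0.3579i)  (+0.2314+0.2301i)·(+0.1318+0.0000i)  (-0.1255+0.5476i)·(-0.1437+0.3579i)  (-0.3282+0.1132i)·(-0.1472-0.1408i)
Y_2^1(R⁻¹ n̂) = -0.199208-0.266701i

Re=-0.1992 Im=-0.2667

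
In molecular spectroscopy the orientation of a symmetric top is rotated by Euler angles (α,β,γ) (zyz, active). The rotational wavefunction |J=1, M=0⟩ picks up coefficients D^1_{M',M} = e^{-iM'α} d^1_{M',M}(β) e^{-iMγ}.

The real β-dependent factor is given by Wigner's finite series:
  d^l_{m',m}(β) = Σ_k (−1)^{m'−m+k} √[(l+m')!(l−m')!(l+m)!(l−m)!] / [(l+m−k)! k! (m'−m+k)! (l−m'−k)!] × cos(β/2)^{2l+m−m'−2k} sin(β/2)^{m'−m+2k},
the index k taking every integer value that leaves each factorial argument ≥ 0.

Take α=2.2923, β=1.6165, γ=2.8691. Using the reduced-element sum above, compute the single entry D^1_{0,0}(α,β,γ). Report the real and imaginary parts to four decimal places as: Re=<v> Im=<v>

Re=-0.0457 Im=0.0000

Split into d^1_{0,0}(β=1.6165) × two z-phases.
With c≡cos(β/2)=0.690765 and s≡sin(β/2)=0.723079, N=[1·1·1·1]^{1/2}=1.000000
Admissible k: 0..1 (factorial args all ≥0)
  k=0: (−1)^0·1.0000/(1)·0.6908^2·0.7231^0 = +0.477156
  k=1: (−1)^1·1.0000/(1)·0.6908^0·0.7231^2 = -0.522844
d^1_{0,0}(1.6165) = +0.477156 -0.522844 = -0.045688
Phases: e^{-i·(0)·2.2923}=+1.000000+0.000000i, e^{-i·(0)·2.8691}=+1.000000+0.000000i ⇒ D=-0.045688+0.000000i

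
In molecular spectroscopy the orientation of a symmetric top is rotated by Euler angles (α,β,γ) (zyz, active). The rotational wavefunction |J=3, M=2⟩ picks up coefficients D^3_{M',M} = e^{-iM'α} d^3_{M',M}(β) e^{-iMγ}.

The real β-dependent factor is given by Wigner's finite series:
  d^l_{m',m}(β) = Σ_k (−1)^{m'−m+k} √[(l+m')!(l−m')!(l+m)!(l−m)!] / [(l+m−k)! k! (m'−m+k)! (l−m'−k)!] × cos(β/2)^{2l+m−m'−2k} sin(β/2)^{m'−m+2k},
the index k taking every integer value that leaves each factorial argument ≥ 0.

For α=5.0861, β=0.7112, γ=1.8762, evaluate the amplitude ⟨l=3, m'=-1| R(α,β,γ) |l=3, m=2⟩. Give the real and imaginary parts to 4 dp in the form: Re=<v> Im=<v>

Split into d^3_{-1,2}(β=0.7112) × two z-phases.
c=cos(0.7112/2)=0.937438, s=sin(0.7112/2)=0.348153; N=√[2·24·120·1]=75.894664
The bounds max(0,m−m')=3 and min(l+m,l−m')=4 give 2 terms
  k=3: (−1)^0·75.8947/(12)·0.9374^3·0.3482^3 = +0.219871
  k=4: (−1)^1·75.8947/(24)·0.9374^1·0.3482^5 = -0.015163
d^3_{-1,2}(0.7112) = +0.219871 -0.015163 = +0.204707
Attach z-rotation phases: D = e^{-i(-1)(5.0861)}·(+0.204707)·e^{-i(2)(1.8762)} = +0.048082+0.198981i

Re=0.0481 Im=0.1990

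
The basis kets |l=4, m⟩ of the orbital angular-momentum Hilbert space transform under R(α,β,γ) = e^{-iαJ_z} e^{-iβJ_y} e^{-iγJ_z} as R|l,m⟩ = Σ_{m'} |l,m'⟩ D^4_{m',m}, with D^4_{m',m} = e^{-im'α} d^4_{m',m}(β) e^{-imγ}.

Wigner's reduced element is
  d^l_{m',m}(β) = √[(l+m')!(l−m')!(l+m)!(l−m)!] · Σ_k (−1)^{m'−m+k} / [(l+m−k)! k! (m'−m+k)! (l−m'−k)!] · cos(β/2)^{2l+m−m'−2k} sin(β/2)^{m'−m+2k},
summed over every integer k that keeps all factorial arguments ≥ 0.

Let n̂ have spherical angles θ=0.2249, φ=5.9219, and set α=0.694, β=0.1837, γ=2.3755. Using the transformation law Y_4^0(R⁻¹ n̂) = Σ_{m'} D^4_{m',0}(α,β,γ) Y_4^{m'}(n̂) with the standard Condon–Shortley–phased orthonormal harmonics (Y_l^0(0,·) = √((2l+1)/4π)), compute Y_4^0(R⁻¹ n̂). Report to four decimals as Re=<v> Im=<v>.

Re=0.6730 Im=0.0000

Need the full column D^4_{m',0} for m'=−4..4 at α=0.694, β=0.1837, γ=2.3755.
cos(β/2)=0.995785, sin(β/2)=0.091721
d^4_{-4,0}: single k=4 term ⇒ +0.000582;  D = -0.000544+0.000208i
d^4_{-3,0}: k∈[3..4] ⇒ +0.008939 -0.000076 = +0.008863;  D = -0.004336+0.007730i
d^4_{-2,0}: k∈[2..4] ⇒ +0.077813 -0.001760 +0.000006 = +0.076058;  D = +0.013826+0.074791i
d^4_{-1,0}: k∈[1..4] ⇒ +0.398237 -0.020272 +0.000172 -0.000000 = +0.378137;  D = +0.290671+0.241863i
d^4_{0,0}: k∈[0..4] ⇒ +0.966771 -0.131235 +0.002505 -0.000009 +0.000000 = +0.838032;  D = +0.838032+0.000000i
d^4_{1,0}: k∈[0..3] ⇒ -0.398237 +0.020272 -0.000172 +0.000000 = -0.378137;  D = -0.290671+0.241863i
d^4_{2,0}: k∈[0..2] ⇒ +0.077813 -0.001760 +0.000006 = +0.076058;  D = +0.013826-0.074791i
d^4_{3,0}: k∈[0..1] ⇒ -0.008939 +0.000076 = -0.008863;  D = +0.004336+0.007730i
d^4_{4,0}: single k=0 term ⇒ +0.000582;  D = -0.000544-0.000208i
Y_4^{m'}(θ=0.2249,φ=5.9219) and Σ D·Y over m':
  (-0.0005+0.0002i)·(+0.0001+0.0011i)  (-0.0043+0.0077i)·(+0.0063+0.0120i)  (+0.0138+0.0748i)·(+0.0705+0.0622i)  (+0.2907+0.2419i)·(+0.3513+0.1328i)  (+0.8380+0.0000i)·(+0.6450+0.0000i)  (-0.2907+0.2419i)·(-0.3513+0.1328i)  (+0.0138-0.0748i)·(+0.0705-0.0622i)  (+0.0043+0.0077i)·(-0.0063+0.0120i)  (-0.0005-0.0002i)·(+0.0001-0.0011i)
Y_4^0(R⁻¹ n̂) = +0.672966+0.000000i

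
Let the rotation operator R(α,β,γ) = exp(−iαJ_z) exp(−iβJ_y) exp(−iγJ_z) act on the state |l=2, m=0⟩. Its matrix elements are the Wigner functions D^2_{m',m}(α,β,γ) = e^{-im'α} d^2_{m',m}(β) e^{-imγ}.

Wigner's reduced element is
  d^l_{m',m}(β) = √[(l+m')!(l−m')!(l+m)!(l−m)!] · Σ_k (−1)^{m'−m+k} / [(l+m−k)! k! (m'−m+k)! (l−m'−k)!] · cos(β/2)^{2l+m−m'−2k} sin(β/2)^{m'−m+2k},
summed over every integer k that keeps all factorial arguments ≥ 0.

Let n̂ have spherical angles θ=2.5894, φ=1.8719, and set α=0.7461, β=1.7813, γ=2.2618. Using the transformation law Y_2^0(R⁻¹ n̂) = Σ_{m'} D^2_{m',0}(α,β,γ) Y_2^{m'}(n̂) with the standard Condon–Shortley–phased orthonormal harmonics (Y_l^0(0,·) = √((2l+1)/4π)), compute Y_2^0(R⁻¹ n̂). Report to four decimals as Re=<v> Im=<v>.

Need the full column D^2_{m',0} for m'=−2..2 at α=0.7461, β=1.7813, γ=2.2618.
cos(β/2)=0.628907, sin(β/2)=0.777481
d^2_{-2,0}: single k=2 term ⇒ +0.585636;  D = +0.045981+0.583828i
d^2_{-1,0}: k∈[1..2] ⇒ +0.473723 -0.723987 = -0.250264;  D = -0.183780-0.169874i
d^2_{0,0}: k∈[0..2] ⇒ +0.156439 -0.956339 +0.365392 = -0.434508;  D = -0.434508+0.000000i
d^2_{1,0}: k∈[0..1] ⇒ -0.473723 +0.723987 = +0.250264;  D = +0.183780-0.169874i
d^2_{2,0}: single k=0 term ⇒ +0.585636;  D = +0.045981-0.583828i
Y_2^{m'}(θ=2.5894,φ=1.8719) and Σ D·Y over m':
  (+0.0460+0.5838i)·(-0.0876+0.0602i)  (-0.1838-0.1699i)·(+0.1023+0.3295i)  (-0.4345+0.0000i)·(+0.3704+0.0000i)  (+0.1838-0.1699i)·(-0.1023+0.3295i)  (+0.0460-0.5838i)·(-0.0876-0.0602i)
Y_2^0(R⁻¹ n̂) = -0.164978+0.000000i

Re=-0.1650 Im=0.0000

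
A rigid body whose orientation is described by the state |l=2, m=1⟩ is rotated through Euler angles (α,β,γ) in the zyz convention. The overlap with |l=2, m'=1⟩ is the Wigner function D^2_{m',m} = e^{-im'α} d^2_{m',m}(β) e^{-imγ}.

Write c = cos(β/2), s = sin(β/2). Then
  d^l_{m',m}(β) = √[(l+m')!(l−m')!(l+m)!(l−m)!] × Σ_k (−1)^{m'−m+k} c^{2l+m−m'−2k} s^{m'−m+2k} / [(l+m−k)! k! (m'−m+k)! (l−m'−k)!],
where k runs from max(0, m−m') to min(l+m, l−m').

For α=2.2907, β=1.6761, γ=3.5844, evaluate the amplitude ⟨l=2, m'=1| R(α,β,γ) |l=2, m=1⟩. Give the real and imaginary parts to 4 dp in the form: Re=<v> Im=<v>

D^2_{1,1}(2.2907,1.6761,3.5844) = e^{-i·1·2.2907}·d^2_{1,1}(1.6761)·e^{-i·1·3.5844}. Compute d first:
Half-angle: c=0.668914, s=0.743340. N=√(6·1·6·1)=6.000000
k∈{0,1} keeps every argument non-negative
  k=0: (−1)^0·6.0000/(6)·0.6689^4·0.7433^0 = +0.200207
  k=1: (−1)^1·6.0000/(2)·0.6689^2·0.7433^2 = -0.741714
d^2_{1,1}(1.6761) = +0.200207 -0.741714 = -0.541507
D = (-0.659312-0.751869i)·(-0.541507)·(-0.903552+0.428478i) = -0.497039-0.214898i

Re=-0.4970 Im=-0.2149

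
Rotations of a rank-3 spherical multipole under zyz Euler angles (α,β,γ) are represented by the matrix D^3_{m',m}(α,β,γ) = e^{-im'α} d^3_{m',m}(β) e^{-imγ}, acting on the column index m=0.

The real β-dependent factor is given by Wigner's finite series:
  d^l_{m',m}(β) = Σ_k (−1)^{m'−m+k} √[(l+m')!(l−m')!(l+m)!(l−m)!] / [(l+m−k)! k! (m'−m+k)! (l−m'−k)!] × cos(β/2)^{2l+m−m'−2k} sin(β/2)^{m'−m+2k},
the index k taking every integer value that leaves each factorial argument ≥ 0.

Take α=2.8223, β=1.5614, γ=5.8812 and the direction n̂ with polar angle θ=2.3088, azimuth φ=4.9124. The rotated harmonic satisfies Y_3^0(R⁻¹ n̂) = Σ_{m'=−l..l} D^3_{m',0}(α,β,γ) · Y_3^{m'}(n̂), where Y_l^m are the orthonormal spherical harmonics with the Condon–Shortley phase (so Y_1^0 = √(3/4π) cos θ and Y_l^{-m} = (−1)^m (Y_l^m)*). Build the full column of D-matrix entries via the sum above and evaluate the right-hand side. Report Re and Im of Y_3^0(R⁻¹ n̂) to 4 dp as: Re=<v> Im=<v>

Need the full column D^3_{m',0} for m'=−3..3 at α=2.8223, β=1.5614, γ=5.8812.
cos(β/2)=0.710421, sin(β/2)=0.703777
d^3_{-3,0}: single k=3 term ⇒ +0.558943;  D = -0.321536+0.457200i
d^3_{-2,0}: k∈[2..3] ⇒ +0.691025 -0.678160 = +0.012865;  D = +0.010330-0.007668i
d^3_{-1,0}: k∈[1..3] ⇒ +0.441169 -1.298866 +0.424895 = -0.432802;  D = +0.410928-0.135855i
d^3_{0,0}: k∈[0..3] ⇒ +0.128557 -1.135470 +1.114331 -0.121509 = -0.014092;  D = -0.014092+0.000000i
d^3_{1,0}: k∈[0..2] ⇒ -0.441169 +1.298866 -0.424895 = +0.432802;  D = -0.410928-0.135855i
d^3_{2,0}: k∈[0..1] ⇒ +0.691025 -0.678160 = +0.012865;  D = +0.010330+0.007668i
d^3_{3,0}: single k=0 term ⇒ -0.558943;  D = +0.321536+0.457200i
Y_3^{m'}(θ=2.3088,φ=4.9124) and Σ D·Y over m':
  (-0.3215+0.4572i)·(-0.0954-0.1394i)  (+0.0103-0.0077i)·(+0.3466-0.1466i)  (+0.4109-0.1359i)·(+0.0600+0.2960i)  (-0.0141+0.0000i)·(+0.1849+0.0000i)  (-0.4109-0.1359i)·(-0.0600+0.2960i)  (+0.0103+0.0077i)·(+0.3466+0.1466i)  (+0.3215+0.4572i)·(+0.0954-0.1394i)
Y_3^0(R⁻¹ n̂) = +0.320909-0.000000i

Re=0.3209 Im=0.0000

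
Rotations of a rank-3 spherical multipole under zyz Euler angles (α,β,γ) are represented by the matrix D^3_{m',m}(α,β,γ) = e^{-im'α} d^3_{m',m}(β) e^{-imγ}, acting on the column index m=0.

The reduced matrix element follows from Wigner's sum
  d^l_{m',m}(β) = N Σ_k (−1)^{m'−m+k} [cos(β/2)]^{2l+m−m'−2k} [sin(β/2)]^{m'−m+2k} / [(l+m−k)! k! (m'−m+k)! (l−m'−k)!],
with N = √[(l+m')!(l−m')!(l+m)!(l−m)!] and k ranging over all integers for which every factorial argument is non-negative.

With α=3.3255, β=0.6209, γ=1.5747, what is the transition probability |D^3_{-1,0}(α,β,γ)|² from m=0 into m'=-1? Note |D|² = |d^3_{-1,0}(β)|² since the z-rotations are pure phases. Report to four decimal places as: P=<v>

Split into d^3_{-1,0}(β=0.6209) × two z-phases.
Half-angle: c=0.952196, s=0.305487. N=√(2·24·6·6)=41.569219
Admissible k: 1..3 (factorial args all ≥0)
  k=1: (−1)^0·41.5692/(12)·0.9522^5·0.3055^1 = +0.828354
  k=2: (−1)^1·41.5692/(4)·0.9522^3·0.3055^3 = -0.255782
  k=3: (−1)^2·41.5692/(12)·0.9522^1·0.3055^5 = +0.008776
d^3_{-1,0}(0.6209) = +0.828354 -0.255782 +0.008776 = +0.581347
|D^3_{-1,0}|² = |d^3_{-1,0}(β)|² = (+0.581347)² = 0.337965 (the z-rotation phases have unit modulus)

P=0.3380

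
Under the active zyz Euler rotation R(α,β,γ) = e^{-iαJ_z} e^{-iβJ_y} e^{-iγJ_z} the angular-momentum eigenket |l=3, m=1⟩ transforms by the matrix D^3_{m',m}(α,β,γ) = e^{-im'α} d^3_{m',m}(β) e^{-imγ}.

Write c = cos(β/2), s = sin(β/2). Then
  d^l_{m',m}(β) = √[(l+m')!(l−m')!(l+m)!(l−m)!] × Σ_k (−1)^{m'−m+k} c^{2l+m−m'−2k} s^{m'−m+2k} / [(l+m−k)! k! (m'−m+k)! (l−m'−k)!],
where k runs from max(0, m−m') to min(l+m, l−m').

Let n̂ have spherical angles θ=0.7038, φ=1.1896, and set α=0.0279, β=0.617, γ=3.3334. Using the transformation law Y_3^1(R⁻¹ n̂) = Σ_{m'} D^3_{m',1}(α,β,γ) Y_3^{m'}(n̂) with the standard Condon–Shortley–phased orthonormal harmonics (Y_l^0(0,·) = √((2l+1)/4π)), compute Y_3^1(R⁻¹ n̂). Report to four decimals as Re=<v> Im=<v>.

Re=-0.0724 Im=0.3992

Need the full column D^3_{m',1} for m'=−3..3 at α=0.0279, β=0.617, γ=3.3334.
cos(β/2)=0.952790, sin(β/2)=0.303630
d^3_{-3,1}: single k=4 term ⇒ +0.029883;  D = -0.029708+0.003224i
d^3_{-2,1}: k∈[3..4] ⇒ +0.153128 -0.007775 = +0.145353;  D = -0.144010+0.019708i
d^3_{-1,1}: k∈[2..4] ⇒ +0.455857 -0.061725 +0.000784 = +0.394916;  D = -0.389623+0.064440i
d^3_{0,1}: k∈[1..3] ⇒ +0.825888 -0.251615 +0.008517 = +0.582790;  D = -0.572103+0.111099i
d^3_{1,1}: k∈[0..2] ⇒ +0.748141 -0.607810 +0.046294 = +0.186625;  D = -0.182139+0.040674i
d^3_{2,1}: k∈[0..1] ⇒ -0.753929 +0.153128 = -0.600801;  D = +0.582478-0.147247i
d^3_{3,1}: single k=0 term ⇒ +0.294255;  D = -0.283158+0.080048i
Y_3^{m'}(θ=0.7038,φ=1.1896) and Σ D·Y over m':
  (-0.0297+0.0032i)·(-0.1029+0.0468i)  (-0.1440+0.0197i)·(-0.2360-0.2253i)  (-0.3896+0.0644i)·(+0.1483-0.3700i)  (-0.5721+0.1111i)·(-0.0267+0.0000i)  (-0.1821+0.0407i)·(-0.1483-0.3700i)  (+0.5825-0.1472i)·(-0.2360+0.2253i)  (-0.2832+0.0800i)·(+0.1029+0.0468i)
Y_3^1(R⁻¹ n̂) = -0.072425+0.399187i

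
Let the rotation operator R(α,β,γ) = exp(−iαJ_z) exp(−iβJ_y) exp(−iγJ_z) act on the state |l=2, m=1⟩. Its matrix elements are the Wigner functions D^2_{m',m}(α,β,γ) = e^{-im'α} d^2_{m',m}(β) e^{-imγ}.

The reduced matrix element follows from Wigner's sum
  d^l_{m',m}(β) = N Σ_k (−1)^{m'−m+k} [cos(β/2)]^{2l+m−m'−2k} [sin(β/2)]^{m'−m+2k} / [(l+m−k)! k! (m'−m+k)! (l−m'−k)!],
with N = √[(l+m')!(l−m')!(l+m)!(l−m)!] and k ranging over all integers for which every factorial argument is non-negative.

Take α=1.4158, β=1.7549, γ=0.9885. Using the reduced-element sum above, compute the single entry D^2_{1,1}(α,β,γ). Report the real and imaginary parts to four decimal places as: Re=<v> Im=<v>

Re=0.4131 Im=0.3751

Split into d^2_{1,1}(β=1.7549) × two z-phases.
Half-angle: c=0.639114, s=0.769112. N=√(6·1·6·1)=6.000000
Admissible k: 0..1 (factorial args all ≥0)
  k=0: (−1)^0·6.0000/(6)·0.6391^4·0.7691^0 = +0.166846
  k=1: (−1)^1·6.0000/(2)·0.6391^2·0.7691^2 = -0.724865
d^2_{1,1}(1.7549) = +0.166846 -0.724865 = -0.558020
D = (+0.154376-0.988012i)·(-0.558020)·(+0.549943-0.835202i) = +0.413097+0.375149i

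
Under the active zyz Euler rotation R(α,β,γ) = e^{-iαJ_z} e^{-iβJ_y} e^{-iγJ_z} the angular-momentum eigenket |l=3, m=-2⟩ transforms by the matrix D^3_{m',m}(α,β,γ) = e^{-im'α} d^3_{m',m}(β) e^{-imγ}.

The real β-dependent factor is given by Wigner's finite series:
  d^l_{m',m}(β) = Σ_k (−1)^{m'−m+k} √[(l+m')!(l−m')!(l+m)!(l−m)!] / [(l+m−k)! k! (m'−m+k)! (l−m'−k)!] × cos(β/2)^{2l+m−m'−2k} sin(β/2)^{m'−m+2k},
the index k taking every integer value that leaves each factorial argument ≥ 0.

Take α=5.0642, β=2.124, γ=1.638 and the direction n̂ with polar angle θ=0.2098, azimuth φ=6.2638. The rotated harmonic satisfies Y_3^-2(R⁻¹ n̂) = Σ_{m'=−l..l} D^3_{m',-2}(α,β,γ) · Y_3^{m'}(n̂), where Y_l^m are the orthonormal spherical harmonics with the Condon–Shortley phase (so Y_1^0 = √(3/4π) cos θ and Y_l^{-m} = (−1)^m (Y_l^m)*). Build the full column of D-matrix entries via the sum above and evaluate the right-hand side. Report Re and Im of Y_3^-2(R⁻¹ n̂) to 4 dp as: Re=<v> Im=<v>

Need the full column D^3_{m',-2} for m'=−3..3 at α=5.0642, β=2.124, γ=1.638.
cos(β/2)=0.487126, sin(β/2)=0.873331
d^3_{-3,-2}: single k=1 term ⇒ +0.058676;  D = +0.054470-0.021816i
d^3_{-2,-2}: k∈[0..1] ⇒ +0.013361 -0.214731 = -0.201370;  D = -0.134702-0.149683i
d^3_{-1,-2}: k∈[0..1] ⇒ -0.075751 +0.486959 = +0.411208;  D = -0.192152+0.363552i
d^3_{0,-2}: k∈[0..1] ⇒ +0.235226 -0.756067 = -0.520841;  D = +0.516144+0.069794i
d^3_{1,-2}: k∈[0..1] ⇒ -0.486959 +0.782595 = +0.295636;  D = -0.063767-0.288677i
d^3_{2,-2}: k∈[0..1] ⇒ +0.690192 -0.443685 = +0.246507;  D = +0.207639-0.132860i
d^3_{3,-2}: single k=0 term ⇒ -0.606196;  D = -0.482667-0.366751i
Y_3^{m'}(θ=0.2098,φ=6.2638) and Σ D·Y over m':
  (+0.0545-0.0218i)·(+0.0038+0.0002i)  (-0.1347-0.1497i)·(+0.0433+0.0017i)  (-0.1922+0.3636i)·(+0.2546+0.0049i)  (+0.5161+0.0698i)·(+0.6508+0.0000i)  (-0.0638-0.2887i)·(-0.2546+0.0049i)  (+0.2076-0.1329i)·(+0.0433-0.0017i)  (-0.4827-0.3668i)·(-0.0038+0.0002i)
Y_3^-2(R⁻¹ n̂) = +0.308162+0.198596i

Re=0.3082 Im=0.1986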